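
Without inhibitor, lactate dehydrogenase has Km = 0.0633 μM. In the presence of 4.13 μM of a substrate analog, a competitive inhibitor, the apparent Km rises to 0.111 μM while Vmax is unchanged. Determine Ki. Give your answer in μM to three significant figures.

Competitive: Km,app = α·Km with α = 1 + [I]/Ki.
α = Km,app/Km = 0.111/0.0633 = 1.754.
Since α = 1 + [I]/Ki, [I]/Ki = 1.754 − 1 = 0.7536 and Ki = 4.13/0.7536 = 5.48 μM.

5.48 μM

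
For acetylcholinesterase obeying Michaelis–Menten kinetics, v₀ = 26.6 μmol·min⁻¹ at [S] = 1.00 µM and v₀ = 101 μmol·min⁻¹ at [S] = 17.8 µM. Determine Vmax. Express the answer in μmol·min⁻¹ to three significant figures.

In reciprocal form, 1/v = (Km/Vmax)·(1/[S]) + 1/Vmax. The two points give (1/[S], 1/v) = (1.000, 0.03759) and (0.05618, 0.009901).
Slope = (0.03759 − 0.009901)/(1.000 − 0.05618) = 0.02934; intercept = 0.03759 − 0.02934×1.000 = 0.008253.
Vmax = 1/intercept = 121 μmol·min⁻¹; Km = slope × Vmax = 0.02934 × 121 = 3.56 µM.

121 μmol·min⁻¹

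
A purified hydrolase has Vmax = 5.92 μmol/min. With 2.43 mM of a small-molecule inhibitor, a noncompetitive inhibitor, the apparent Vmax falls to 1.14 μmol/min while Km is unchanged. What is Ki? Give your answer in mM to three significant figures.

Noncompetitive: Vmax,app = Vmax/α with α = 1 + [I]/Ki.
α = Vmax/Vmax,app = 5.92/1.14 = 5.193.
Since α = 1 + [I]/Ki, [I]/Ki = 5.193 − 1 = 4.193 and Ki = 2.43/4.193 = 0.580 mM.

0.580 mM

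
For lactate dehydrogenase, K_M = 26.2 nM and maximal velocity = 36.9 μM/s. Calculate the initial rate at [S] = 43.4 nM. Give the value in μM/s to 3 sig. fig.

23.0 μM/s

v = Vmax·[S]/(Km + [S]) = 36.9 × 43.4 / (26.2 + 43.4)
  = 1601 / 69.60 = 23.0 μM/s.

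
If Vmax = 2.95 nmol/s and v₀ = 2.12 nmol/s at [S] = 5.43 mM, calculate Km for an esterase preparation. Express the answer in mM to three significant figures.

From v = Vmax[S]/(Km+[S]), Km = [S](Vmax − v)/v.
Km = 5.43 × (2.95 − 2.12) / 2.12 = 4.507/2.12 = 2.13 mM.

2.13 mM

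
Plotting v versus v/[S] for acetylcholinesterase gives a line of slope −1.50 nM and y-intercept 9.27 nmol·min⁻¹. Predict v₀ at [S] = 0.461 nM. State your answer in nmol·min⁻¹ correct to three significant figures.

In the Eadie–Hofstee form v = Vmax − Km·(v/[S]), the slope is −Km and the intercept is Vmax, so Km = 1.50 nM and Vmax = 9.27 nmol·min⁻¹.
v = 9.27 × 0.461/(1.50 + 0.461) = 2.18 nmol·min⁻¹.

2.18 nmol·min⁻¹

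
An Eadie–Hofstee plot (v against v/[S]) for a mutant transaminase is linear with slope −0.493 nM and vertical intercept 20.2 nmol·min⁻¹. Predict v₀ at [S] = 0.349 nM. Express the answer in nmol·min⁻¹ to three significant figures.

8.37 nmol·min⁻¹

In the Eadie–Hofstee form v = Vmax − Km·(v/[S]), the slope is −Km and the intercept is Vmax, so Km = 0.493 nM and Vmax = 20.2 nmol·min⁻¹.
v = 20.2 × 0.349/(0.493 + 0.349) = 8.37 nmol·min⁻¹.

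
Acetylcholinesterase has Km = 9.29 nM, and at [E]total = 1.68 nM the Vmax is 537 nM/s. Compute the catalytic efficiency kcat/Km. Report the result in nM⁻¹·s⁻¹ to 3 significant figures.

kcat = Vmax/[E]total = 537/1.68 = 320 s⁻¹.
kcat/Km = 320/9.29 = 34.4 nM⁻¹·s⁻¹.

34.4 nM⁻¹·s⁻¹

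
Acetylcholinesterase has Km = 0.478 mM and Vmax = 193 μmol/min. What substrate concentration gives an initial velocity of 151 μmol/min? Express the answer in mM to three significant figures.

Rearranging v = Vmax[S]/(Km+[S]) gives [S] = Km·v/(Vmax − v).
[S] = 0.478 × 151 / (193 − 151) = 72.18/42.00 = 1.72 mM.

1.72 mM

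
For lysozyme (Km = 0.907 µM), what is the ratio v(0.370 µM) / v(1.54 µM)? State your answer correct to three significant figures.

0.460

Since Vmax cancels, v₂/v₁ = [S]₂(Km+[S]₁) / [S]₁(Km+[S]₂).
= 0.370×(0.907+1.54) / (1.54×(0.907+0.370)) = 0.9054/1.967 = 0.460.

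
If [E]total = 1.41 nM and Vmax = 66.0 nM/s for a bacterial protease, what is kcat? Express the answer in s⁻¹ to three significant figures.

kcat = Vmax/[E]total = 66.0 nM/s / 1.41 nM = 46.8 s⁻¹.

46.8 s⁻¹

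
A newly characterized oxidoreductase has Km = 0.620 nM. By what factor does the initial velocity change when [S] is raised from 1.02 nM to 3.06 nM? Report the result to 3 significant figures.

Since Vmax cancels, v₂/v₁ = [S]₂(Km+[S]₁) / [S]₁(Km+[S]₂).
= 3.06×(0.620+1.02) / (1.02×(0.620+3.06)) = 5.018/3.754 = 1.34.

1.34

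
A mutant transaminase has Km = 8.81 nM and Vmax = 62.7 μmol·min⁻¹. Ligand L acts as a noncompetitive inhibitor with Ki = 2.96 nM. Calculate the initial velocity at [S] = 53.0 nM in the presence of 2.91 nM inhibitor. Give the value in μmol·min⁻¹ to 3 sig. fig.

α = 1 + [I]/Ki = 1 + 2.91/2.96 = 1.983.
For a noncompetitive inhibitor, Vmax is reduced to Vmax/α while Km is unchanged: Km,app = 8.81 nM, Vmax,app = 31.6 μmol·min⁻¹.
v = Vmax,app·[S]/(Km,app + [S]) = 31.6 × 53.0/(8.81 + 53.0) = 27.1 μmol·min⁻¹.

27.1 μmol·min⁻¹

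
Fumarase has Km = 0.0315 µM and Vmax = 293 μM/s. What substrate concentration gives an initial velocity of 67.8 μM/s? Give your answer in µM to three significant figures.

0.00948 µM

Rearranging v = Vmax[S]/(Km+[S]) gives [S] = Km·v/(Vmax − v).
[S] = 0.0315 × 67.8 / (293 − 67.8) = 2.136/225.2 = 0.00948 µM.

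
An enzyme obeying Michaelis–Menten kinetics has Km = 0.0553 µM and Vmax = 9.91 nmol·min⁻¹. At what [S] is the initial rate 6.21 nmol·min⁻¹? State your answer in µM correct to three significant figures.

Rearranging v = Vmax[S]/(Km+[S]) gives [S] = Km·v/(Vmax − v).
[S] = 0.0553 × 6.21 / (9.91 − 6.21) = 0.3434/3.700 = 0.0928 µM.

0.0928 µM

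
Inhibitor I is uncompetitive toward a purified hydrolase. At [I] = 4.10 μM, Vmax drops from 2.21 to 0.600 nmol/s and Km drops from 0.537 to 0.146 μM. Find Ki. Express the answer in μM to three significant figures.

Uncompetitive: Vmax,app = Vmax/α (and Km,app = Km/α) with α = 1 + [I]/Ki.
α = Vmax/Vmax,app = 2.21/0.600 = 3.683.
Since α = 1 + [I]/Ki, [I]/Ki = 3.683 − 1 = 2.683 and Ki = 4.10/2.683 = 1.53 μM.

1.53 μM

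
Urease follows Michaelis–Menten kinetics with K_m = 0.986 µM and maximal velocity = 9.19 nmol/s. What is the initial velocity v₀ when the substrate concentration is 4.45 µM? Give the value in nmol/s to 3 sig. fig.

7.52 nmol/s

[S]/(Km+[S]) = 4.45/5.436 = 0.8186, the fractional saturation.
v = 0.8186 × Vmax = 0.8186 × 9.19 = 7.52 nmol/s.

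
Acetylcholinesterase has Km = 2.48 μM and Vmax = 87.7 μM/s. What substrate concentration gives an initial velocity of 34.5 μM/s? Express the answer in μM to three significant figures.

Rearranging v = Vmax[S]/(Km+[S]) gives [S] = Km·v/(Vmax − v).
[S] = 2.48 × 34.5 / (87.7 − 34.5) = 85.56/53.20 = 1.61 μM.

1.61 μM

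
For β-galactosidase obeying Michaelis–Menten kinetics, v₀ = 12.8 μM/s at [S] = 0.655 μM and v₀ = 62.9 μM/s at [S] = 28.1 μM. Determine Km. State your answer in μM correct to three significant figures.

In reciprocal form, 1/v = (Km/Vmax)·(1/[S]) + 1/Vmax. The two points give (1/[S], 1/v) = (1.527, 0.07812) and (0.03559, 0.01590).
Slope = (0.07812 − 0.01590)/(1.527 − 0.03559) = 0.04173; intercept = 0.07812 − 0.04173×1.527 = 0.01441.
Vmax = 1/intercept = 69.4 μM/s; Km = slope × Vmax = 0.04173 × 69.4 = 2.90 μM.

2.90 μM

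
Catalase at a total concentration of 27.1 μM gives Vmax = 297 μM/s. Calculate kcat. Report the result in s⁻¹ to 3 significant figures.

11.0 s⁻¹

kcat = Vmax/[E]total = 297 μM/s / 27.1 μM = 11.0 s⁻¹.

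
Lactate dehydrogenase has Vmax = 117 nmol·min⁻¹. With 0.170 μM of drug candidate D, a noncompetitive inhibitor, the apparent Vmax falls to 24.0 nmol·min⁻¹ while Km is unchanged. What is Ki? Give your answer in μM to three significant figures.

0.0439 μM

Noncompetitive: Vmax,app = Vmax/α with α = 1 + [I]/Ki.
α = Vmax/Vmax,app = 117/24.0 = 4.875.
Since α = 1 + [I]/Ki, [I]/Ki = 4.875 − 1 = 3.875 and Ki = 0.170/3.875 = 0.0439 μM.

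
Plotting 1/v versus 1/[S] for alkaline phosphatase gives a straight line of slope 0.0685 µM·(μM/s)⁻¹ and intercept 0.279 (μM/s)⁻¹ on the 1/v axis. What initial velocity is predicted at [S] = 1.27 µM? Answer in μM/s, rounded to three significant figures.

The y-intercept is 1/Vmax, so Vmax = 1/0.279 = 3.58 μM/s.
The slope is Km/Vmax, so Km = 0.0685 × 3.58 = 0.246 µM.
Then v = 3.58 × 1.27/(0.246 + 1.27) = 3.00 μM/s.

3.00 μM/s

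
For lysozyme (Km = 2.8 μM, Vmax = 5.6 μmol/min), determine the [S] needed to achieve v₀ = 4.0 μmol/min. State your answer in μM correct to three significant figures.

7.00 μM

The required fractional saturation is v/Vmax = 4.0/5.6 = 0.7143.
Then [S]/(Km+[S]) = 0.7143 ⇒ [S] = 2.8 × 0.7143/(1 − 0.7143) = 7.00 μM.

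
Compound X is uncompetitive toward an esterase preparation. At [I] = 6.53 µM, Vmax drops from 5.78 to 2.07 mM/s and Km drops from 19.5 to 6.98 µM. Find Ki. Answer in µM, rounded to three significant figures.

3.64 µM

Uncompetitive: Vmax,app = Vmax/α (and Km,app = Km/α) with α = 1 + [I]/Ki.
α = Vmax/Vmax,app = 5.78/2.07 = 2.792.
Since α = 1 + [I]/Ki, [I]/Ki = 2.792 − 1 = 1.792 and Ki = 6.53/1.792 = 3.64 µM.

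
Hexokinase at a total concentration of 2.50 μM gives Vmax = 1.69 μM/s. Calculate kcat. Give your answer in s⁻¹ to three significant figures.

kcat = Vmax/[E]total = 1.69 μM/s / 2.50 μM = 0.676 s⁻¹.

0.676 s⁻¹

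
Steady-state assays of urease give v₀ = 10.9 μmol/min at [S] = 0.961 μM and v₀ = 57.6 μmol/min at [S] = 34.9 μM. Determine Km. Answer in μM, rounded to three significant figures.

4.82 μM

In reciprocal form, 1/v = (Km/Vmax)·(1/[S]) + 1/Vmax. The two points give (1/[S], 1/v) = (1.041, 0.09174) and (0.02865, 0.01736).
Slope = (0.09174 − 0.01736)/(1.041 − 0.02865) = 0.07351; intercept = 0.09174 − 0.07351×1.041 = 0.01525.
Vmax = 1/intercept = 65.6 μmol/min; Km = slope × Vmax = 0.07351 × 65.6 = 4.82 μM.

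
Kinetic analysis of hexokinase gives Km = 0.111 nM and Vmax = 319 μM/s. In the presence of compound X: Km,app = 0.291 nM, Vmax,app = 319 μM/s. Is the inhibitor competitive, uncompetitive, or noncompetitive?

competitive

Km increases (0.111 → 0.291 nM) while Vmax is unchanged — the hallmark of competitive inhibition.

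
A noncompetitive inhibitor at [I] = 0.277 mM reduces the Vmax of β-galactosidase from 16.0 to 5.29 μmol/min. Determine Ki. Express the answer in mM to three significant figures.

0.137 mM

Noncompetitive: Vmax,app = Vmax/α with α = 1 + [I]/Ki.
α = Vmax/Vmax,app = 16.0/5.29 = 3.025.
Ki = [I]/(α − 1) = 0.277/2.025 = 0.137 mM.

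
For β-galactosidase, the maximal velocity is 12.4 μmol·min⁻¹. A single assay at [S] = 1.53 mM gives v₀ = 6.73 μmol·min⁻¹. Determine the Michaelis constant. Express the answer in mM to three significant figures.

1.29 mM

v/Vmax = 6.73/12.4 = 0.5427 = [S]/(Km+[S]).
So Km + [S] = [S]/0.5427 = 2.819 mM, giving Km = 2.819 − 1.53 = 1.29 mM.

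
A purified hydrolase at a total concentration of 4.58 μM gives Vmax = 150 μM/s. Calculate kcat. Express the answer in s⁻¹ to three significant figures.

32.8 s⁻¹

kcat = Vmax/[E]total = 150 μM/s / 4.58 μM = 32.8 s⁻¹.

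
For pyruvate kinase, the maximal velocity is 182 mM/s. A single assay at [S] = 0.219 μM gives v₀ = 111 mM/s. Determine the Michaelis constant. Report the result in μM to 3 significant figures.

0.140 μM

From v = Vmax[S]/(Km+[S]), Km = [S](Vmax − v)/v.
Km = 0.219 × (182 − 111) / 111 = 15.55/111 = 0.140 μM.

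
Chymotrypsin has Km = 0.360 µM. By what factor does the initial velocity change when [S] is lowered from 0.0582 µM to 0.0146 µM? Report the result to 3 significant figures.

The fractional saturations are [S]/(Km+[S]) = 0.0582/0.4182 = 0.1392 and 0.0146/0.3746 = 0.03897.
v₂/v₁ is just their ratio: 0.03897/0.1392 = 0.280.

0.280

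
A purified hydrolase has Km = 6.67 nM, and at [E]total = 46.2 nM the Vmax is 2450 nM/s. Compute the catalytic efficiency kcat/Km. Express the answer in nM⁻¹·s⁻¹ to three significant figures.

kcat = Vmax/[E]total = 2450/46.2 = 53.0 s⁻¹.
kcat/Km = 53.0/6.67 = 7.95 nM⁻¹·s⁻¹.

7.95 nM⁻¹·s⁻¹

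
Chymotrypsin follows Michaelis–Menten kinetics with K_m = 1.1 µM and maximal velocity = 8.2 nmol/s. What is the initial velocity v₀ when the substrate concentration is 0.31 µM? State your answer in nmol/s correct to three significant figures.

1.80 nmol/s

[S]/(Km+[S]) = 0.31/1.410 = 0.2199, the fractional saturation.
v = 0.2199 × Vmax = 0.2199 × 8.2 = 1.80 nmol/s.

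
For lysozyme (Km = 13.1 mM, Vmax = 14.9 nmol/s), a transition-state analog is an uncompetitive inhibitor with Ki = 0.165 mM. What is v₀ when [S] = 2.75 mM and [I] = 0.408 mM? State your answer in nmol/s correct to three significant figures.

With α = 1 + [I]/Ki = 1 + 0.408/0.165 = 3.473, the uncompetitive rate law is v = (Vmax/α)·[S] / (Km/α + [S]).
v = (14.9/3.473)×2.75 / (13.1/3.473 + 2.75) = 11.80/6.522 = 1.81 nmol/s.

1.81 nmol/s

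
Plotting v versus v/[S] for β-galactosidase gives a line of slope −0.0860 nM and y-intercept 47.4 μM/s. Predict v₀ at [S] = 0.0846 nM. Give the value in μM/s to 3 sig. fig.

23.5 μM/s

In the Eadie–Hofstee form v = Vmax − Km·(v/[S]), the slope is −Km and the intercept is Vmax, so Km = 0.0860 nM and Vmax = 47.4 μM/s.
v = 47.4 × 0.0846/(0.0860 + 0.0846) = 23.5 μM/s.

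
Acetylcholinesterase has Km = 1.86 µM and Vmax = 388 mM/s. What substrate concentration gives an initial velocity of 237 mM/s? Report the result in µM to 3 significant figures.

The required fractional saturation is v/Vmax = 237/388 = 0.6108.
Then [S]/(Km+[S]) = 0.6108 ⇒ [S] = 1.86 × 0.6108/(1 − 0.6108) = 2.92 µM.

2.92 µM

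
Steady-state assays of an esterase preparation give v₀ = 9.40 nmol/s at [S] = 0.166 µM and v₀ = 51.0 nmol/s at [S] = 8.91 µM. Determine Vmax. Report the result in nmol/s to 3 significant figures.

55.7 nmol/s

In reciprocal form, 1/v = (Km/Vmax)·(1/[S]) + 1/Vmax. The two points give (1/[S], 1/v) = (6.024, 0.1064) and (0.1122, 0.01961).
Slope = (0.1064 − 0.01961)/(6.024 − 0.1122) = 0.01468; intercept = 0.1064 − 0.01468×6.024 = 0.01796.
Vmax = 1/intercept = 55.7 nmol/s; Km = slope × Vmax = 0.01468 × 55.7 = 0.817 µM.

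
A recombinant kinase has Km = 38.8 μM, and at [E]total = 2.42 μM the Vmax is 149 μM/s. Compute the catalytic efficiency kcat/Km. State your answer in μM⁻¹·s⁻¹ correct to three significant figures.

kcat = Vmax/[E]total = 149/2.42 = 61.6 s⁻¹.
kcat/Km = 61.6/38.8 = 1.59 μM⁻¹·s⁻¹.

1.59 μM⁻¹·s⁻¹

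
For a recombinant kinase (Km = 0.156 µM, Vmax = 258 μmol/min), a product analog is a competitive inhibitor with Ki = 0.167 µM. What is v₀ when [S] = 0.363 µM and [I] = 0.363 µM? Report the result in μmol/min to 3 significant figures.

α = 1 + [I]/Ki = 1 + 0.363/0.167 = 3.174.
For a competitive inhibitor, Vmax is unchanged and the apparent Km becomes α·Km: Km,app = 0.495 µM, Vmax,app = 258 μmol/min.
v = Vmax,app·[S]/(Km,app + [S]) = 258 × 0.363/(0.495 + 0.363) = 109 μmol/min.

109 μmol/min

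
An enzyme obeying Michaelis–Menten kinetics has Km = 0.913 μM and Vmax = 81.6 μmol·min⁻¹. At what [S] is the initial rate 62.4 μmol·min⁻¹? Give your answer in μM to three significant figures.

2.97 μM

Rearranging v = Vmax[S]/(Km+[S]) gives [S] = Km·v/(Vmax − v).
[S] = 0.913 × 62.4 / (81.6 − 62.4) = 56.97/19.20 = 2.97 μM.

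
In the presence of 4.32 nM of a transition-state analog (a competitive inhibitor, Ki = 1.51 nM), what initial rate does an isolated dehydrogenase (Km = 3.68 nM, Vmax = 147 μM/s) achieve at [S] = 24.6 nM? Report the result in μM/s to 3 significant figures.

93.2 μM/s

With α = 1 + [I]/Ki = 1 + 4.32/1.51 = 3.861, the competitive rate law is v = Vmax[S] / (αKm + [S]).
v = 147×24.6 / (3.861×3.68 + 24.6) = 3616/38.81 = 93.2 μM/s.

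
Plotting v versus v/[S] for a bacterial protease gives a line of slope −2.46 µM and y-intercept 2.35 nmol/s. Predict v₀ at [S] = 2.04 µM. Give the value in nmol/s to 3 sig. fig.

1.07 nmol/s

In the Eadie–Hofstee form v = Vmax − Km·(v/[S]), the slope is −Km and the intercept is Vmax, so Km = 2.46 µM and Vmax = 2.35 nmol/s.
v = 2.35 × 2.04/(2.46 + 2.04) = 1.07 nmol/s.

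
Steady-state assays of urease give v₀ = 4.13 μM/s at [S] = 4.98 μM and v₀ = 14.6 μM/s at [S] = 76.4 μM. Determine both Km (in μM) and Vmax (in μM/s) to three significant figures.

Km = 16.4 μM; Vmax = 17.7 μM/s

From v = Vmax[S]/(Km+[S]), each point gives Vmax = v(Km+[S])/[S].
Equating: 4.13(Km+4.98)/4.98 = 14.6(Km+76.4)/76.4.
0.8293·Km + 4.13 = 0.1911·Km + 14.6, so (0.8293 − 0.1911)·Km = 14.6 − 4.13.
Km = 10.47/0.6382 = 16.4 μM; then Vmax = 4.13(16.4+4.98)/4.98 = 17.7 μM/s.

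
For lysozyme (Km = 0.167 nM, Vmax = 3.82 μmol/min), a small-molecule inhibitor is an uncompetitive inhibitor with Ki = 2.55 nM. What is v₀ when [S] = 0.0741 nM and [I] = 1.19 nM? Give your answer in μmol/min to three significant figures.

α = 1 + [I]/Ki = 1 + 1.19/2.55 = 1.467.
For an uncompetitive inhibitor, both parameters are divided by α, giving Vmax/α and Km/α: Km,app = 0.114 nM, Vmax,app = 2.60 μmol/min.
v = Vmax,app·[S]/(Km,app + [S]) = 2.60 × 0.0741/(0.114 + 0.0741) = 1.03 μmol/min.

1.03 μmol/min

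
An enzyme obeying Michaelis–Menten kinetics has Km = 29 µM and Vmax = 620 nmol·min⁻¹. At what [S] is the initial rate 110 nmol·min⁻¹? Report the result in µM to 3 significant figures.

6.25 µM

Rearranging v = Vmax[S]/(Km+[S]) gives [S] = Km·v/(Vmax − v).
[S] = 29 × 110 / (620 − 110) = 3190/510.0 = 6.25 µM.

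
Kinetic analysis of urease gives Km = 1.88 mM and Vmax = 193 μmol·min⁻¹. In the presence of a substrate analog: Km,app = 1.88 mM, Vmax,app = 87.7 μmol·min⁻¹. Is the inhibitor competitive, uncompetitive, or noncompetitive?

Vmax decreases (193 → 87.7 μmol·min⁻¹) while Km is unchanged — pure noncompetitive inhibition.

noncompetitive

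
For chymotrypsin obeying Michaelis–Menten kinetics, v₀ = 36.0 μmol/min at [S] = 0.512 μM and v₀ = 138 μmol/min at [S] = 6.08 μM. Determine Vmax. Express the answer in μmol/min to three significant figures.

187 μmol/min

In reciprocal form, 1/v = (Km/Vmax)·(1/[S]) + 1/Vmax. The two points give (1/[S], 1/v) = (1.953, 0.02778) and (0.1645, 0.007246).
Slope = (0.02778 − 0.007246)/(1.953 − 0.1645) = 0.01148; intercept = 0.02778 − 0.01148×1.953 = 0.005358.
Vmax = 1/intercept = 187 μmol/min; Km = slope × Vmax = 0.01148 × 187 = 2.14 μM.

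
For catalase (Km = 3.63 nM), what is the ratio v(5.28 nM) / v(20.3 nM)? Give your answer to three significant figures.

0.699

Since Vmax cancels, v₂/v₁ = [S]₂(Km+[S]₁) / [S]₁(Km+[S]₂).
= 5.28×(3.63+20.3) / (20.3×(3.63+5.28)) = 126.4/180.9 = 0.699.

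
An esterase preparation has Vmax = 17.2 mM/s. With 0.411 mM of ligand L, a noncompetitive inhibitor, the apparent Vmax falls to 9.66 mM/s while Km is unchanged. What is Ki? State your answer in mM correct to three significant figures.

Noncompetitive: Vmax,app = Vmax/α with α = 1 + [I]/Ki.
α = Vmax/Vmax,app = 17.2/9.66 = 1.781.
Ki = [I]/(α − 1) = 0.411/0.7805 = 0.527 mM.

0.527 mM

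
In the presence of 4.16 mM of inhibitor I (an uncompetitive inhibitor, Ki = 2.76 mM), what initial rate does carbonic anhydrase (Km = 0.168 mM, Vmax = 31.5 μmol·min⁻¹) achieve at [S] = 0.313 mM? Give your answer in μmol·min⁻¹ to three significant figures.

10.3 μmol·min⁻¹

With α = 1 + [I]/Ki = 1 + 4.16/2.76 = 2.507, the uncompetitive rate law is v = (Vmax/α)·[S] / (Km/α + [S]).
v = (31.5/2.507)×0.313 / (0.168/2.507 + 0.313) = 3.932/0.3800 = 10.3 μmol·min⁻¹.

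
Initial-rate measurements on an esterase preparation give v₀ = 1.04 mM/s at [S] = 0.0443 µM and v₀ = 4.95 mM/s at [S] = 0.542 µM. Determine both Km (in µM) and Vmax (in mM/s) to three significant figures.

Km = 0.273 µM; Vmax = 7.44 mM/s

From v = Vmax[S]/(Km+[S]), each point gives Vmax = v(Km+[S])/[S].
Equating: 1.04(Km+0.0443)/0.0443 = 4.95(Km+0.542)/0.542.
23.48·Km + 1.04 = 9.133·Km + 4.95, so (23.48 − 9.133)·Km = 4.95 − 1.04.
Km = 3.910/14.34 = 0.273 µM; then Vmax = 1.04(0.273+0.0443)/0.0443 = 7.44 mM/s.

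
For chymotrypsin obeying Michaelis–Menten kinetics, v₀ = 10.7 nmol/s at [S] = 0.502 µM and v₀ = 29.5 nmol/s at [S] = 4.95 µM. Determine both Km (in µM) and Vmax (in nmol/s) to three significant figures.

Km = 1.22 µM; Vmax = 36.8 nmol/s

In reciprocal form, 1/v = (Km/Vmax)·(1/[S]) + 1/Vmax. The two points give (1/[S], 1/v) = (1.992, 0.09346) and (0.2020, 0.03390).
Slope = (0.09346 − 0.03390)/(1.992 − 0.2020) = 0.03327; intercept = 0.09346 − 0.03327×1.992 = 0.02718.
Vmax = 1/intercept = 36.8 nmol/s; Km = slope × Vmax = 0.03327 × 36.8 = 1.22 µM.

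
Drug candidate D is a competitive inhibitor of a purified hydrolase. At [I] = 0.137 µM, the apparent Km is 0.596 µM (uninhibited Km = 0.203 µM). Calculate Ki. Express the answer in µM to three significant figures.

Competitive: Km,app = α·Km with α = 1 + [I]/Ki.
α = Km,app/Km = 0.596/0.203 = 2.936.
Since α = 1 + [I]/Ki, [I]/Ki = 2.936 − 1 = 1.936 and Ki = 0.137/1.936 = 0.0708 µM.

0.0708 µM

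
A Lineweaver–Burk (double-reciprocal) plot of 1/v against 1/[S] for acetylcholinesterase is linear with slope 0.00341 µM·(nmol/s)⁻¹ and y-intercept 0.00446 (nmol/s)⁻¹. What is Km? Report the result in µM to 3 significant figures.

y-intercept = 1/Vmax ⇒ Vmax = 224 nmol/s; slope = Km/Vmax ⇒ Km = slope × Vmax.
Km = 0.00341 × 224 = 0.765 µM.

0.765 µM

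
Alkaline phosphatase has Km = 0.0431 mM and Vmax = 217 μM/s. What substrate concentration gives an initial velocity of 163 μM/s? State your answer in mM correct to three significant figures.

0.130 mM

Rearranging v = Vmax[S]/(Km+[S]) gives [S] = Km·v/(Vmax − v).
[S] = 0.0431 × 163 / (217 − 163) = 7.025/54.00 = 0.130 mM.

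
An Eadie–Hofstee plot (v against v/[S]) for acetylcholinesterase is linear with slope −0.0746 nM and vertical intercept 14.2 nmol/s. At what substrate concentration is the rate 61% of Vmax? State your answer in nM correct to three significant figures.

The Eadie–Hofstee slope gives Km = 0.0746 nM (slope = −Km).
v/Vmax = [S]/(Km+[S]) = 0.61 ⇒ [S] = Km·0.61/(1−0.61) = 0.0746 × 1.564 = 0.117 nM.

0.117 nM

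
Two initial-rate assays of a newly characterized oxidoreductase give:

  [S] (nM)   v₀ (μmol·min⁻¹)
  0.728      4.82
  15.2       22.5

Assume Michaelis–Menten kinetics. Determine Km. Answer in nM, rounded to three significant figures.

3.44 nM

From v = Vmax[S]/(Km+[S]), each point gives Vmax = v(Km+[S])/[S].
Equating: 4.82(Km+0.728)/0.728 = 22.5(Km+15.2)/15.2.
6.621·Km + 4.82 = 1.480·Km + 22.5, so (6.621 − 1.480)·Km = 22.5 − 4.82.
Km = 17.68/5.141 = 3.44 nM; then Vmax = 4.82(3.44+0.728)/0.728 = 27.6 μmol·min⁻¹.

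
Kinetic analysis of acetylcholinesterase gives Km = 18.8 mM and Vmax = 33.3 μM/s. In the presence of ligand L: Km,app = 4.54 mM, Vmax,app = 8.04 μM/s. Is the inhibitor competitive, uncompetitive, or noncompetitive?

Both Km and Vmax decrease by the same factor (~4.14-fold) — characteristic of uncompetitive inhibition.

uncompetitive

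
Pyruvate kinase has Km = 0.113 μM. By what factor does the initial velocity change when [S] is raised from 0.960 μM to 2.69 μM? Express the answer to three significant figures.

1.07

The fractional saturations are [S]/(Km+[S]) = 0.960/1.073 = 0.8947 and 2.69/2.803 = 0.9597.
v₂/v₁ is just their ratio: 0.9597/0.8947 = 1.07.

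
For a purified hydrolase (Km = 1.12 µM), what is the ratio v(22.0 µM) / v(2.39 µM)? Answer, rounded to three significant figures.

1.40

The fractional saturations are [S]/(Km+[S]) = 2.39/3.510 = 0.6809 and 22.0/23.12 = 0.9516.
v₂/v₁ is just their ratio: 0.9516/0.6809 = 1.40.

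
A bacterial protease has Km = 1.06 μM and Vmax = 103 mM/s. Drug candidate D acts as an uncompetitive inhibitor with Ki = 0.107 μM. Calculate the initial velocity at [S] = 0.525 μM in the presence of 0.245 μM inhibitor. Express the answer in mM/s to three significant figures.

α = 1 + [I]/Ki = 1 + 0.245/0.107 = 3.290.
For an uncompetitive inhibitor, both parameters are divided by α, giving Vmax/α and Km/α: Km,app = 0.322 μM, Vmax,app = 31.3 mM/s.
v = Vmax,app·[S]/(Km,app + [S]) = 31.3 × 0.525/(0.322 + 0.525) = 19.4 mM/s.

19.4 mM/s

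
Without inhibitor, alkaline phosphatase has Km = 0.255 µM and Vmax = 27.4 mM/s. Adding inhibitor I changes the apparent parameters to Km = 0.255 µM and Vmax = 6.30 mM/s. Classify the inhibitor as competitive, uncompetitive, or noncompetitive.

noncompetitive

Vmax decreases (27.4 → 6.30 mM/s) while Km is unchanged — pure noncompetitive inhibition.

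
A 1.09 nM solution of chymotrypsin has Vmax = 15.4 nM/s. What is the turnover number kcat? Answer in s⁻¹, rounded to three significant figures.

kcat = Vmax/[E]total = 15.4 nM/s / 1.09 nM = 14.1 s⁻¹.

14.1 s⁻¹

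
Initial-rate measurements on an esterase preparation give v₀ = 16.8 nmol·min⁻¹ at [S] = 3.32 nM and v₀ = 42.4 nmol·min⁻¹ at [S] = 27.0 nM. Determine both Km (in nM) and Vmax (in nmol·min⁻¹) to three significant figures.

From v = Vmax[S]/(Km+[S]), each point gives Vmax = v(Km+[S])/[S].
Equating: 16.8(Km+3.32)/3.32 = 42.4(Km+27.0)/27.0.
5.060·Km + 16.8 = 1.570·Km + 42.4, so (5.060 − 1.570)·Km = 42.4 − 16.8.
Km = 25.60/3.490 = 7.34 nM; then Vmax = 16.8(7.34+3.32)/3.32 = 53.9 nmol·min⁻¹.

Km = 7.34 nM; Vmax = 53.9 nmol·min⁻¹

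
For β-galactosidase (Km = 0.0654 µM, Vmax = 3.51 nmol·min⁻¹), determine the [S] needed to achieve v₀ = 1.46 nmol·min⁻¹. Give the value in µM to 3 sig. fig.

0.0466 µM

Rearranging v = Vmax[S]/(Km+[S]) gives [S] = Km·v/(Vmax − v).
[S] = 0.0654 × 1.46 / (3.51 − 1.46) = 0.09548/2.050 = 0.0466 µM.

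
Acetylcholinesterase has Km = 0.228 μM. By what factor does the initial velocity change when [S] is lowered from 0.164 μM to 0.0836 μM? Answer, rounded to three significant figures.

Since Vmax cancels, v₂/v₁ = [S]₂(Km+[S]₁) / [S]₁(Km+[S]₂).
= 0.0836×(0.228+0.164) / (0.164×(0.228+0.0836)) = 0.03277/0.05110 = 0.641.

0.641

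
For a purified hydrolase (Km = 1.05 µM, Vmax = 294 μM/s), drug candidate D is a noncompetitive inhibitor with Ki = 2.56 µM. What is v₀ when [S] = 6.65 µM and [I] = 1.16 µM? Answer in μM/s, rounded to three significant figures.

α = 1 + [I]/Ki = 1 + 1.16/2.56 = 1.453.
For a noncompetitive inhibitor, Vmax is reduced to Vmax/α while Km is unchanged: Km,app = 1.05 µM, Vmax,app = 202 μM/s.
v = Vmax,app·[S]/(Km,app + [S]) = 202 × 6.65/(1.05 + 6.65) = 175 μM/s.

175 μM/s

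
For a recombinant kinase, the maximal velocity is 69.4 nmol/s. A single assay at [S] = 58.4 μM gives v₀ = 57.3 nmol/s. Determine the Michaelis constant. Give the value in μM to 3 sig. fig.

12.3 μM

v/Vmax = 57.3/69.4 = 0.8256 = [S]/(Km+[S]).
So Km + [S] = [S]/0.8256 = 70.73 μM, giving Km = 70.73 − 58.4 = 12.3 μM.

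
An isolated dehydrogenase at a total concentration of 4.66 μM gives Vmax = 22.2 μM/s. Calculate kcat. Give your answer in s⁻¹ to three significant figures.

kcat = Vmax/[E]total = 22.2 μM/s / 4.66 μM = 4.76 s⁻¹.

4.76 s⁻¹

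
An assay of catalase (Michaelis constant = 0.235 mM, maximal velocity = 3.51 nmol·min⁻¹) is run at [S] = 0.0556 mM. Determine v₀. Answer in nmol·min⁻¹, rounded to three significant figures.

0.672 nmol·min⁻¹

v = Vmax·[S]/(Km + [S]) = 3.51 × 0.0556 / (0.235 + 0.0556)
  = 0.1952 / 0.2906 = 0.672 nmol·min⁻¹.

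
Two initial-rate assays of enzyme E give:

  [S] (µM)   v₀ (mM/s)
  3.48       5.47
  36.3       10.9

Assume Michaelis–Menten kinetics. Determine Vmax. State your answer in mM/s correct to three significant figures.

From v = Vmax[S]/(Km+[S]), each point gives Vmax = v(Km+[S])/[S].
Equating: 5.47(Km+3.48)/3.48 = 10.9(Km+36.3)/36.3.
1.572·Km + 5.47 = 0.3003·Km + 10.9, so (1.572 − 0.3003)·Km = 10.9 − 5.47.
Km = 5.430/1.272 = 4.27 µM; then Vmax = 5.47(4.27+3.48)/3.48 = 12.2 mM/s.

12.2 mM/s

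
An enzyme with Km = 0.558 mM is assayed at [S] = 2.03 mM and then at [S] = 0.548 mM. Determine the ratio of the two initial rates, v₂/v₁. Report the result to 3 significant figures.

0.632

The fractional saturations are [S]/(Km+[S]) = 2.03/2.588 = 0.7844 and 0.548/1.106 = 0.4955.
v₂/v₁ is just their ratio: 0.4955/0.7844 = 0.632.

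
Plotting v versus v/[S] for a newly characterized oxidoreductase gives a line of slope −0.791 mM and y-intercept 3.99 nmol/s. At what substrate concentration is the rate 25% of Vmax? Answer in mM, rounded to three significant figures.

0.264 mM

The Eadie–Hofstee slope gives Km = 0.791 mM (slope = −Km).
v/Vmax = [S]/(Km+[S]) = 0.25 ⇒ [S] = Km·0.25/(1−0.25) = 0.791 × 0.3333 = 0.264 mM.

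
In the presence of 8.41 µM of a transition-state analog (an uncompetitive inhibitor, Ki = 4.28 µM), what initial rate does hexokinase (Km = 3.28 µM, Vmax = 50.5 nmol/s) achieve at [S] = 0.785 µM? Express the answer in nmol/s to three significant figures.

7.07 nmol/s

α = 1 + [I]/Ki = 1 + 8.41/4.28 = 2.965.
For an uncompetitive inhibitor, both parameters are divided by α, giving Vmax/α and Km/α: Km,app = 1.11 µM, Vmax,app = 17.0 nmol/s.
v = Vmax,app·[S]/(Km,app + [S]) = 17.0 × 0.785/(1.11 + 0.785) = 7.07 nmol/s.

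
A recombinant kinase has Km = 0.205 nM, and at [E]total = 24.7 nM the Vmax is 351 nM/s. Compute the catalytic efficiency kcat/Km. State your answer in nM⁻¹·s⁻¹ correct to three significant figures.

69.3 nM⁻¹·s⁻¹

kcat = Vmax/[E]total = 351/24.7 = 14.2 s⁻¹.
kcat/Km = 14.2/0.205 = 69.3 nM⁻¹·s⁻¹.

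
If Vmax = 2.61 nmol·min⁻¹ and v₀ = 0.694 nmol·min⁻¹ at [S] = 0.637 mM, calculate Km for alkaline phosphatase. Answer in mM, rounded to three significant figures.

From v = Vmax[S]/(Km+[S]), Km = [S](Vmax − v)/v.
Km = 0.637 × (2.61 − 0.694) / 0.694 = 1.220/0.694 = 1.76 mM.

1.76 mM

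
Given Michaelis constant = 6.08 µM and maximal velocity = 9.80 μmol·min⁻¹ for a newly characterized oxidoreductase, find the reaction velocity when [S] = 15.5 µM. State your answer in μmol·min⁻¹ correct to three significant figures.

[S]/(Km+[S]) = 15.5/21.58 = 0.7183, the fractional saturation.
v = 0.7183 × Vmax = 0.7183 × 9.80 = 7.04 μmol·min⁻¹.

7.04 μmol·min⁻¹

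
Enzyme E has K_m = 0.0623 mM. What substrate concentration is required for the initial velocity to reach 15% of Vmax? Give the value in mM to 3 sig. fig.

0.0110 mM

v/Vmax = [S]/(Km+[S]) = 0.15, so [S] = Km·0.15/(1 − 0.15) = 0.0623 × 0.1765.
[S] = 0.0110 mM.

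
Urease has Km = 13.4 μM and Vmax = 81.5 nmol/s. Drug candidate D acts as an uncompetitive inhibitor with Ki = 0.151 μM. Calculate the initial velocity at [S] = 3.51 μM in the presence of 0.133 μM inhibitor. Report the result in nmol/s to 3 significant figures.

14.3 nmol/s

With α = 1 + [I]/Ki = 1 + 0.133/0.151 = 1.881, the uncompetitive rate law is v = (Vmax/α)·[S] / (Km/α + [S]).
v = (81.5/1.881)×3.51 / (13.4/1.881 + 3.51) = 152.1/10.63 = 14.3 nmol/s.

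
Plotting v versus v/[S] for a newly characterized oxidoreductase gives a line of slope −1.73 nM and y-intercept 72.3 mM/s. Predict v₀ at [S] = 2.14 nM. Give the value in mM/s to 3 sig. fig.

40.0 mM/s

In the Eadie–Hofstee form v = Vmax − Km·(v/[S]), the slope is −Km and the intercept is Vmax, so Km = 1.73 nM and Vmax = 72.3 mM/s.
v = 72.3 × 2.14/(1.73 + 2.14) = 40.0 mM/s.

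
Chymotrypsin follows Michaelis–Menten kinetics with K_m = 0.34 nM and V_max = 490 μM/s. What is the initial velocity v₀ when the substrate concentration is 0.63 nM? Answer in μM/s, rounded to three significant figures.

318 μM/s

[S]/(Km+[S]) = 0.63/0.9700 = 0.6495, the fractional saturation.
v = 0.6495 × Vmax = 0.6495 × 490 = 318 μM/s.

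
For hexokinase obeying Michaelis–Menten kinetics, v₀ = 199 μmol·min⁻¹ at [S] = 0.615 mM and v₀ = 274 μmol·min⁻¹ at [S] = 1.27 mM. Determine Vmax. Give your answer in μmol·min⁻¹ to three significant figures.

424 μmol·min⁻¹

In reciprocal form, 1/v = (Km/Vmax)·(1/[S]) + 1/Vmax. The two points give (1/[S], 1/v) = (1.626, 0.005025) and (0.7874, 0.003650).
Slope = (0.005025 − 0.003650)/(1.626 − 0.7874) = 0.001640; intercept = 0.005025 − 0.001640×1.626 = 0.002358.
Vmax = 1/intercept = 424 μmol·min⁻¹; Km = slope × Vmax = 0.001640 × 424 = 0.696 mM.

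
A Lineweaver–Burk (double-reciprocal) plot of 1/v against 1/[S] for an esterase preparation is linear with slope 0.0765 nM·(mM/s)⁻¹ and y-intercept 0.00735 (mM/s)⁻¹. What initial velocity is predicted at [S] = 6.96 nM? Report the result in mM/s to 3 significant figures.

54.5 mM/s

The y-intercept is 1/Vmax, so Vmax = 1/0.00735 = 136 mM/s.
The slope is Km/Vmax, so Km = 0.0765 × 136 = 10.4 nM.
Then v = 136 × 6.96/(10.4 + 6.96) = 54.5 mM/s.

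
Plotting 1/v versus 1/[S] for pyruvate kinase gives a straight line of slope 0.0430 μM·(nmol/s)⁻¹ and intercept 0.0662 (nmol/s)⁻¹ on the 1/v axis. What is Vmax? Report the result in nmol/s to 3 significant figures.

The y-intercept of a Lineweaver–Burk plot equals 1/Vmax, so Vmax = 1/0.0662 = 15.1 nmol/s.

15.1 nmol/s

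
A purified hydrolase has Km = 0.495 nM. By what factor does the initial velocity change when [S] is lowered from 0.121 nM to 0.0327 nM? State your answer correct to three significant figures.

Since Vmax cancels, v₂/v₁ = [S]₂(Km+[S]₁) / [S]₁(Km+[S]₂).
= 0.0327×(0.495+0.121) / (0.121×(0.495+0.0327)) = 0.02014/0.06385 = 0.315.

0.315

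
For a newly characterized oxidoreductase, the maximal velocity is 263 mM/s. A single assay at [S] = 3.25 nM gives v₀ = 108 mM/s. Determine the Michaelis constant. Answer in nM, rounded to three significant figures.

From v = Vmax[S]/(Km+[S]), Km = [S](Vmax − v)/v.
Km = 3.25 × (263 − 108) / 108 = 503.8/108 = 4.66 nM.

4.66 nM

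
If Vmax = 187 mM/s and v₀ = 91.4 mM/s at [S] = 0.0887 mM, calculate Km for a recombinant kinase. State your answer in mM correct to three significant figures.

v/Vmax = 91.4/187 = 0.4888 = [S]/(Km+[S]).
So Km + [S] = [S]/0.4888 = 0.1815 mM, giving Km = 0.1815 − 0.0887 = 0.0928 mM.

0.0928 mM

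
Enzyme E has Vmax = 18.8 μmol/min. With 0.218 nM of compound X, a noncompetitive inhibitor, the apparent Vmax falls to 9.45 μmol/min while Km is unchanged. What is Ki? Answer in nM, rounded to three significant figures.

Noncompetitive: Vmax,app = Vmax/α with α = 1 + [I]/Ki.
α = Vmax/Vmax,app = 18.8/9.45 = 1.989.
Since α = 1 + [I]/Ki, [I]/Ki = 1.989 − 1 = 0.9894 and Ki = 0.218/0.9894 = 0.220 nM.

0.220 nM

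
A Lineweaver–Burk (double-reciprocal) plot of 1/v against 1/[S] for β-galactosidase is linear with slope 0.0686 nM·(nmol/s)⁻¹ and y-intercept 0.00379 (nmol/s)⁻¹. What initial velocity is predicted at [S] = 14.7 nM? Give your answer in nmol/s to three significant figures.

118 nmol/s

The y-intercept is 1/Vmax, so Vmax = 1/0.00379 = 264 nmol/s.
The slope is Km/Vmax, so Km = 0.0686 × 264 = 18.1 nM.
Then v = 264 × 14.7/(18.1 + 14.7) = 118 nmol/s.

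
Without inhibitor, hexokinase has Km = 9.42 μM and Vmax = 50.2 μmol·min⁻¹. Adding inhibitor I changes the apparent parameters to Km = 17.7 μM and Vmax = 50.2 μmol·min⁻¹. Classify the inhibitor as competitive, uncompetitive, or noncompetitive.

Km increases (9.42 → 17.7 μM) while Vmax is unchanged — the hallmark of competitive inhibition.

competitive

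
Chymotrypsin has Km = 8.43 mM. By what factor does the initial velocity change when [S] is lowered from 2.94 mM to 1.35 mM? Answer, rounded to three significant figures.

The fractional saturations are [S]/(Km+[S]) = 2.94/11.37 = 0.2586 and 1.35/9.780 = 0.1380.
v₂/v₁ is just their ratio: 0.1380/0.2586 = 0.534.

0.534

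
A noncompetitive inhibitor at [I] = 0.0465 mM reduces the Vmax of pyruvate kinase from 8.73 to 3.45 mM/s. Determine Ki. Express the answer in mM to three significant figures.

0.0304 mM

Noncompetitive: Vmax,app = Vmax/α with α = 1 + [I]/Ki.
α = Vmax/Vmax,app = 8.73/3.45 = 2.530.
Since α = 1 + [I]/Ki, [I]/Ki = 2.530 − 1 = 1.530 and Ki = 0.0465/1.530 = 0.0304 mM.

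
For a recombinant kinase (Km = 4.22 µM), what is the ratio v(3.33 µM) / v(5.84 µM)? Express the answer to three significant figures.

Since Vmax cancels, v₂/v₁ = [S]₂(Km+[S]₁) / [S]₁(Km+[S]₂).
= 3.33×(4.22+5.84) / (5.84×(4.22+3.33)) = 33.50/44.09 = 0.760.

0.760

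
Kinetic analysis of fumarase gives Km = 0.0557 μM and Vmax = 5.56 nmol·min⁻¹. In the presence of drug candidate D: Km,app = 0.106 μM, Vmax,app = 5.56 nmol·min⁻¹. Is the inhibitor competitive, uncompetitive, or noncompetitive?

competitive

Km increases (0.0557 → 0.106 μM) while Vmax is unchanged — the hallmark of competitive inhibition.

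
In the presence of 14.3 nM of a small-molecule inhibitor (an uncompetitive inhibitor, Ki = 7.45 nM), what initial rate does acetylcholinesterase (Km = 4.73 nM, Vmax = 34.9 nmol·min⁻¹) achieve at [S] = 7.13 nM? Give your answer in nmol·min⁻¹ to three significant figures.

With α = 1 + [I]/Ki = 1 + 14.3/7.45 = 2.919, the uncompetitive rate law is v = (Vmax/α)·[S] / (Km/α + [S]).
v = (34.9/2.919)×7.13 / (4.73/2.919 + 7.13) = 85.23/8.750 = 9.74 nmol·min⁻¹.

9.74 nmol·min⁻¹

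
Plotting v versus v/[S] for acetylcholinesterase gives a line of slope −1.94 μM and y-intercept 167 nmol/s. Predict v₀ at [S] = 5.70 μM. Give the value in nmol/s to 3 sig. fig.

In the Eadie–Hofstee form v = Vmax − Km·(v/[S]), the slope is −Km and the intercept is Vmax, so Km = 1.94 μM and Vmax = 167 nmol/s.
v = 167 × 5.70/(1.94 + 5.70) = 125 nmol/s.

125 nmol/s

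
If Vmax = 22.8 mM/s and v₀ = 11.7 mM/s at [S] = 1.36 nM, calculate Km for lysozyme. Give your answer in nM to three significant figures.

v/Vmax = 11.7/22.8 = 0.5132 = [S]/(Km+[S]).
So Km + [S] = [S]/0.5132 = 2.650 nM, giving Km = 2.650 − 1.36 = 1.29 nM.

1.29 nM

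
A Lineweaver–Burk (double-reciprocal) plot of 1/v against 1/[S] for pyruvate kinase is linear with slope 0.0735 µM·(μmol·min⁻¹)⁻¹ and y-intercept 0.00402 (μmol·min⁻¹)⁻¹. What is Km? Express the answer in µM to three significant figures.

y-intercept = 1/Vmax ⇒ Vmax = 249 μmol·min⁻¹; slope = Km/Vmax ⇒ Km = slope × Vmax.
Km = 0.0735 × 249 = 18.3 µM.

18.3 µM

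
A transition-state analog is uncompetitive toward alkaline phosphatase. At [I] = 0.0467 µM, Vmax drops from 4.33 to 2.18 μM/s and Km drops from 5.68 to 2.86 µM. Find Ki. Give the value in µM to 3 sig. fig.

Uncompetitive: Vmax,app = Vmax/α (and Km,app = Km/α) with α = 1 + [I]/Ki.
α = Vmax/Vmax,app = 4.33/2.18 = 1.986.
Ki = [I]/(α − 1) = 0.0467/0.9862 = 0.0474 µM.

0.0474 µM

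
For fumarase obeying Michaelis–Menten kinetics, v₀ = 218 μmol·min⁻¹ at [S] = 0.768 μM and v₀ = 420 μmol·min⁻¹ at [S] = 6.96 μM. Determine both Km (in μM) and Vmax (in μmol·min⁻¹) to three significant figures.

In reciprocal form, 1/v = (Km/Vmax)·(1/[S]) + 1/Vmax. The two points give (1/[S], 1/v) = (1.302, 0.004587) and (0.1437, 0.002381).
Slope = (0.004587 − 0.002381)/(1.302 − 0.1437) = 0.001905; intercept = 0.004587 − 0.001905×1.302 = 0.002107.
Vmax = 1/intercept = 475 μmol·min⁻¹; Km = slope × Vmax = 0.001905 × 475 = 0.904 μM.

Km = 0.904 μM; Vmax = 475 μmol·min⁻¹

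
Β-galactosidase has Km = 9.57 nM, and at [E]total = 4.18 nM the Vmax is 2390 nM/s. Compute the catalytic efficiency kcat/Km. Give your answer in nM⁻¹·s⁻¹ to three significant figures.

59.7 nM⁻¹·s⁻¹

kcat = Vmax/[E]total = 2390/4.18 = 572 s⁻¹.
kcat/Km = 572/9.57 = 59.7 nM⁻¹·s⁻¹.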